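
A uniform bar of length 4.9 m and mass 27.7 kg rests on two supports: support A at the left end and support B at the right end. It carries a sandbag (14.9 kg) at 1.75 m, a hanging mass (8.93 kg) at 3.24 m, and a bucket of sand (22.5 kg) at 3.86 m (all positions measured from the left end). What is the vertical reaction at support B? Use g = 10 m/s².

R_B ≈ 428 N

Sum moments about support A (its reaction then has zero moment arm).
Beam weight: 27.7 × 10 = 277 N down at 2.45 m → arm 2.45 m, τ = 277 × 2.45 = 678.7 N·m clockwise.
Sandbag: 14.9 × 10 = 149 N down at 1.75 m → arm 1.75 m, τ = 149 × 1.75 = 260.8 N·m clockwise.
Hanging mass: 8.93 × 10 = 89.3 N down at 3.24 m → arm 3.24 m, τ = 89.3 × 3.24 = 289.3 N·m clockwise.
Bucket of sand: 22.5 × 10 = 225 N down at 3.86 m → arm 3.86 m, τ = 225 × 3.86 = 868.5 N·m clockwise.
Net load moment about support A = 2097 N·m clockwise.
Reaction R at support B is upward at 4.9 m, arm 4.9 m → moment R × 4.9 counterclockwise.
Στ = 0 ⇒ R × 4.9 = 2097 ⇒ R = 428 N.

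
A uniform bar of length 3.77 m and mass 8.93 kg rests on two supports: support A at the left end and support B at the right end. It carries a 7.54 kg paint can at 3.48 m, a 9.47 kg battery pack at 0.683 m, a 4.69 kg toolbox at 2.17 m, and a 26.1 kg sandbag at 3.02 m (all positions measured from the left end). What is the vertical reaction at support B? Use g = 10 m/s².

R_B ≈ 367 N

Choose support A as the axis so its reaction then has zero moment arm.
Beam weight: 8.93 × 10 = 89.3 N down at 1.885 m → arm 1.885 m, τ = 89.3 × 1.885 = 168.3 N·m clockwise.
Paint can: 7.54 × 10 = 75.4 N down at 3.48 m → arm 3.48 m, τ = 75.4 × 3.48 = 262.4 N·m clockwise.
Battery pack: 9.47 × 10 = 94.7 N down at 0.683 m → arm 0.683 m, τ = 94.7 × 0.683 = 64.68 N·m clockwise.
Toolbox: 4.69 × 10 = 46.9 N down at 2.17 m → arm 2.17 m, τ = 46.9 × 2.17 = 101.8 N·m clockwise.
Sandbag: 26.1 × 10 = 261 N down at 3.02 m → arm 3.02 m, τ = 261 × 3.02 = 788.2 N·m clockwise.
Net load moment about support A = 1385 N·m clockwise.
Reaction R at support B is upward at 3.77 m, arm 3.77 m → moment R × 3.77 counterclockwise.
Balancing moments: R × 3.77 = 1385, giving R = 367 N.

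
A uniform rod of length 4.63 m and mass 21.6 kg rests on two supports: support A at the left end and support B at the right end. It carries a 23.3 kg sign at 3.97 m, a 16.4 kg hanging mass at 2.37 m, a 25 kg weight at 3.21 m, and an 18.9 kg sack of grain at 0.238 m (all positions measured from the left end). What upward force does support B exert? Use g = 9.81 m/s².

R_B ≈ 564 N

Taking torques about support A:
Beam weight: 21.6 × 9.81 = 211.9 N down at 2.315 m → arm 2.315 m, τ = 211.9 × 2.315 = 490.5 N·m clockwise.
Sign: 23.3 × 9.81 = 228.6 N down at 3.97 m → arm 3.97 m, τ = 228.6 × 3.97 = 907.5 N·m clockwise.
Hanging mass: 16.4 × 9.81 = 160.9 N down at 2.37 m → arm 2.37 m, τ = 160.9 × 2.37 = 381.3 N·m clockwise.
Weight: 25 × 9.81 = 245.2 N down at 3.21 m → arm 3.21 m, τ = 245.2 × 3.21 = 787.1 N·m clockwise.
Sack of grain: 18.9 × 9.81 = 185.4 N down at 0.238 m → arm 0.238 m, τ = 185.4 × 0.238 = 44.13 N·m clockwise.
Net load moment about support A = 2611 N·m clockwise.
Reaction R at support B is upward at 4.63 m, arm 4.63 m → moment R × 4.63 counterclockwise.
Setting net torque to zero: R × 4.63 = 2611 → R = 564 N.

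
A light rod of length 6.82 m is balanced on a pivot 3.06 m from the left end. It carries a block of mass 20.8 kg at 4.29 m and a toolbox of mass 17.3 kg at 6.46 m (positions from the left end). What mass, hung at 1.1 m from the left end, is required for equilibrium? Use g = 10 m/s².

Taking torques about the pivot (at 3.06 m from the left end):
Block: 20.8 × 10 = 208 N down at 4.29 m → arm 1.23 m, τ = 208 × 1.23 = 255.8 N·m clockwise.
Toolbox: 17.3 × 10 = 173 N down at 6.46 m → arm 3.4 m, τ = 173 × 3.4 = 588.2 N·m clockwise.
Net moment of known loads = 844 N·m clockwise.
An unknown mass m at 1.1 m has arm 1.96 m; its moment is m·g·1.96 counterclockwise.
For rotational equilibrium, m × 10 × 1.96 = 844, so m = 844 / (10 × 1.96) = 43.1 kg.

m ≈ 43.1 kg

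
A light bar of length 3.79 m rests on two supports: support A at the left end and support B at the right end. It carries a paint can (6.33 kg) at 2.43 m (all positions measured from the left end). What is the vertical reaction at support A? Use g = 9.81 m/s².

Choose support B as the axis so its reaction then has zero moment arm.
Paint can: 6.33 × 9.81 = 62.1 N down at 2.43 m → arm 1.36 m, τ = 62.1 × 1.36 = 84.46 N·m counterclockwise.
Net load moment about support B = 84.46 N·m counterclockwise.
Reaction R at support A is upward at 0 m, arm 3.79 m → moment R × 3.79 clockwise.
Balancing moments: R × 3.79 = 84.46, giving R = 22.3 N.

R_A ≈ 22.3 N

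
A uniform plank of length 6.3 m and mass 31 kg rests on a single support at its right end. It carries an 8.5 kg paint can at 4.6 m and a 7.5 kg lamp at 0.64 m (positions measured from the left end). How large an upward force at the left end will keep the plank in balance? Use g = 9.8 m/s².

F ≈ 240 N

Sum moments about the right end (the unknown pivot reaction has zero arm there).
Beam weight: 31 × 9.8 = 303.8 N down at 3.15 m → arm 3.15 m, τ = 303.8 × 3.15 = 957 N·m counterclockwise.
Paint can: 8.5 × 9.8 = 83.3 N down at 4.6 m → arm 1.7 m, τ = 83.3 × 1.7 = 141.6 N·m counterclockwise.
Lamp: 7.5 × 9.8 = 73.5 N down at 0.64 m → arm 5.66 m, τ = 73.5 × 5.66 = 416 N·m counterclockwise.
Net moment of the loads = 1515 N·m counterclockwise.
The upward force F acts at the left end, arm 6.3 m, giving F × 6.3 clockwise.
Στ = 0 ⇒ F × 6.3 = 1515 ⇒ F = 1515 / 6.3 = 240 N.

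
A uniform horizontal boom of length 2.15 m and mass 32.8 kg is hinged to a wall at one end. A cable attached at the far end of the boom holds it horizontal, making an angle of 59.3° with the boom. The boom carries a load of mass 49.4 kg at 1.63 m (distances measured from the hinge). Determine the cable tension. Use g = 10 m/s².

Taking torques about the hinge:
Beam weight: 32.8 × 10 = 328 N down at 1.075 m → arm 1.075 m, τ = 328 × 1.075 = 352.6 N·m clockwise.
Load: 49.4 × 10 = 494 N down at 1.63 m → arm 1.63 m, τ = 494 × 1.63 = 805.2 N·m clockwise.
Total clockwise load moment = 1158 N·m.
The cable tension T acts at 2.15 m; only its component perpendicular to the boom, T sinθ, produces torque. sin 59.3° = 0.8599.
Setting net torque to zero: T × 2.15 × 0.8599 = 1158 → T = 1158 / 1.849 = 626 N.

T ≈ 626 N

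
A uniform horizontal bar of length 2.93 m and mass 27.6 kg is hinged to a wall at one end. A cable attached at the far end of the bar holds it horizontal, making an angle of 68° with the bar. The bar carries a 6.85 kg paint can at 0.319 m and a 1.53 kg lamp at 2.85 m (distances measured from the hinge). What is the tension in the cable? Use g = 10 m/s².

T ≈ 173 N

About the hinge:
Beam weight: 27.6 × 10 = 276 N down at 1.465 m → arm 1.465 m, τ = 276 × 1.465 = 404.3 N·m clockwise.
Paint can: 6.85 × 10 = 68.5 N down at 0.319 m → arm 0.319 m, τ = 68.5 × 0.319 = 21.85 N·m clockwise.
Lamp: 1.53 × 10 = 15.3 N down at 2.85 m → arm 2.85 m, τ = 15.3 × 2.85 = 43.61 N·m clockwise.
Total clockwise load moment = 469.8 N·m.
The cable tension T acts at 2.93 m; only its component perpendicular to the bar, T sinθ, produces torque. sin 68° = 0.9272.
For rotational equilibrium, T × 2.93 × 0.9272 = 469.8, so T = 469.8 / 2.717 = 173 N.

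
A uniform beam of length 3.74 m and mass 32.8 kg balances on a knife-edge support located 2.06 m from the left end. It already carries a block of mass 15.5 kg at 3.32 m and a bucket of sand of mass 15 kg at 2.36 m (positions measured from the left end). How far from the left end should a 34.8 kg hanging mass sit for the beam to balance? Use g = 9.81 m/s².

x ≈ 1.55 m from the left end

Take moments about the knife-edge support (at 2.06 m from the left end).
Beam weight: 32.8 × 9.81 = 321.8 N down at 1.87 m → arm 0.19 m, τ = 321.8 × 0.19 = 61.14 N·m counterclockwise.
Block: 15.5 × 9.81 = 152.1 N down at 3.32 m → arm 1.26 m, τ = 152.1 × 1.26 = 191.6 N·m clockwise.
Bucket of sand: 15 × 9.81 = 147.2 N down at 2.36 m → arm 0.3 m, τ = 147.2 × 0.3 = 44.16 N·m clockwise.
Net moment of existing loads = 174.6 N·m clockwise.
The hanging mass weighs 34.8 × 9.81 = 341.4 N and must supply an equal counterclockwise moment, so its lever arm about the knife-edge support is 174.6 / 341.4 = 0.511 m.
That puts it at 2.06 − 0.511 = 1.55 m from the left end.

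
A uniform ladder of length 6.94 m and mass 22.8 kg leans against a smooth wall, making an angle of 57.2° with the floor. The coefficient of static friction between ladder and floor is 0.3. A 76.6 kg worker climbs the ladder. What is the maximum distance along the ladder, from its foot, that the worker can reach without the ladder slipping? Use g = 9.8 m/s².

d ≈ 3.16 m

About the foot of the ladder:
Ladder weight 22.8×9.8 = 223.4 N acts at 3.47 m along the ladder; its horizontal arm is 3.47·cos57.2° = 1.88 m → τ = 420 N·m clockwise.
Worker weight 76.6×9.8 = 750.7 N at distance d → arm d·cos57.2° → τ = 750.7·d·0.5417 clockwise.
Wall normal N at the top has arm L sinθ = 5.834 m counterclockwise, so Στ = 0 gives N·5.834 = 420 + 406.7·d.
ΣFy = 0 ⇒ N_floor = 974.1 N, so the maximum friction is μ_s·N_floor = 0.3×974.1 = 292.2 N. ΣFx = 0 ⇒ N_wall = f, so at the slipping point N = 292.2 N.
Substituting: 292.2×5.834 = 420 + 406.7·d ⇒ d = (1705 − 420) / 406.7 = 3.16 m.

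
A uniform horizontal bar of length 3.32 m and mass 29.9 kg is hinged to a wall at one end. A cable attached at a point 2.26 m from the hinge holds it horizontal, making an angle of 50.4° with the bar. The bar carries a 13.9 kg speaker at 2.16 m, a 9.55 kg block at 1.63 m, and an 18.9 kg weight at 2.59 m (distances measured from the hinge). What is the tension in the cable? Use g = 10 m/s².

T ≈ 828 N

Take moments about the hinge.
Beam weight: 29.9 × 10 = 299 N down at 1.66 m → arm 1.66 m, τ = 299 × 1.66 = 496.3 N·m clockwise.
Speaker: 13.9 × 10 = 139 N down at 2.16 m → arm 2.16 m, τ = 139 × 2.16 = 300.2 N·m clockwise.
Block: 9.55 × 10 = 95.5 N down at 1.63 m → arm 1.63 m, τ = 95.5 × 1.63 = 155.7 N·m clockwise.
Weight: 18.9 × 10 = 189 N down at 2.59 m → arm 2.59 m, τ = 189 × 2.59 = 489.5 N·m clockwise.
Total clockwise load moment = 1442 N·m.
The cable tension T acts at 2.26 m; only its component perpendicular to the bar, T sinθ, produces torque. sin 50.4° = 0.7705.
Balancing moments: T × 2.26 × 0.7705 = 1442, giving T = 1442 / 1.741 = 828 N.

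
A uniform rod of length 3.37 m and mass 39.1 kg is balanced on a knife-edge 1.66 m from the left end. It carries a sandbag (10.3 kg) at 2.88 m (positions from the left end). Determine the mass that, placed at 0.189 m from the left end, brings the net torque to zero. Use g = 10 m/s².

Taking torques about the knife-edge (at 1.66 m from the left end):
Beam weight: 39.1 × 10 = 391 N down at 1.685 m → arm 0.025 m, τ = 391 × 0.025 = 9.775 N·m clockwise.
Sandbag: 10.3 × 10 = 103 N down at 2.88 m → arm 1.22 m, τ = 103 × 1.22 = 125.7 N·m clockwise.
Net moment of known loads = 135.5 N·m clockwise.
An unknown mass m at 0.189 m has arm 1.471 m; its moment is m·g·1.471 counterclockwise.
Balancing moments: m × 10 × 1.471 = 135.5, giving m = 135.5 / (10 × 1.471) = 9.21 kg.

m ≈ 9.21 kg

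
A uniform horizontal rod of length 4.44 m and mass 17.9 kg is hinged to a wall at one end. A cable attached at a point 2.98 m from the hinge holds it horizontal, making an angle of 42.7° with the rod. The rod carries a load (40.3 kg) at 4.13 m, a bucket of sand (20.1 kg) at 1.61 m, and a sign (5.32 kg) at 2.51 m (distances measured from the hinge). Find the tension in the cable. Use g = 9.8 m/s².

T ≈ 1220 N

Sum moments about the hinge (the unknown hinge reaction has zero arm there).
Beam weight: 17.9 × 9.8 = 175.4 N down at 2.22 m → arm 2.22 m, τ = 175.4 × 2.22 = 389.4 N·m clockwise.
Load: 40.3 × 9.8 = 394.9 N down at 4.13 m → arm 4.13 m, τ = 394.9 × 4.13 = 1631 N·m clockwise.
Bucket of sand: 20.1 × 9.8 = 197 N down at 1.61 m → arm 1.61 m, τ = 197 × 1.61 = 317.2 N·m clockwise.
Sign: 5.32 × 9.8 = 52.14 N down at 2.51 m → arm 2.51 m, τ = 52.14 × 2.51 = 130.9 N·m clockwise.
Total clockwise load moment = 2468 N·m.
The cable tension T acts at 2.98 m; only its component perpendicular to the rod, T sinθ, produces torque. sin 42.7° = 0.6782.
Setting net torque to zero: T × 2.98 × 0.6782 = 2468 → T = 2468 / 2.021 = 1220 N.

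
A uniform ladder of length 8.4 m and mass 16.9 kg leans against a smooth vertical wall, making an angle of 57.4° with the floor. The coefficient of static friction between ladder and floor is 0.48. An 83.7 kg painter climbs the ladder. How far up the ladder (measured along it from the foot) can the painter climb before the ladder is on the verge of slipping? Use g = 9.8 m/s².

d ≈ 6.73 m

Sum moments about the foot of the ladder (the floor normal and friction both act there and drop out).
Ladder weight 16.9×9.8 = 165.6 N acts at 4.2 m along the ladder; its horizontal arm is 4.2·cos57.4° = 2.263 m → τ = 374.8 N·m clockwise.
Painter weight 83.7×9.8 = 820.3 N at distance d → arm d·cos57.4° → τ = 820.3·d·0.5388 clockwise.
Wall normal N at the top has arm L sinθ = 7.077 m counterclockwise, so Στ = 0 gives N·7.077 = 374.8 + 442·d.
ΣFy = 0 ⇒ N_floor = 985.9 N, so the maximum friction is μ_s·N_floor = 0.48×985.9 = 473.2 N. ΣFx = 0 ⇒ N_wall = f, so at the slipping point N = 473.2 N.
Substituting: 473.2×7.077 = 374.8 + 442·d ⇒ d = (3349 − 374.8) / 442 = 6.73 m.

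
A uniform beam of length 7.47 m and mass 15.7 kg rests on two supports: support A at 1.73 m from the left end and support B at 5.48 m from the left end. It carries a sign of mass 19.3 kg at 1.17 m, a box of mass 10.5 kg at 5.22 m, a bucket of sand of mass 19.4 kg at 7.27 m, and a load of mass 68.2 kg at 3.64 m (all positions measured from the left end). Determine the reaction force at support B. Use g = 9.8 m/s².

R_B ≈ 771 N

Taking torques about support A:
Beam weight: 15.7 × 9.8 = 153.9 N down at 3.735 m → arm 2.005 m, τ = 153.9 × 2.005 = 308.6 N·m clockwise.
Sign: 19.3 × 9.8 = 189.1 N down at 1.17 m → arm 0.56 m, τ = 189.1 × 0.56 = 105.9 N·m counterclockwise.
Box: 10.5 × 9.8 = 102.9 N down at 5.22 m → arm 3.49 m, τ = 102.9 × 3.49 = 359.1 N·m clockwise.
Bucket of sand: 19.4 × 9.8 = 190.1 N down at 7.27 m → arm 5.54 m, τ = 190.1 × 5.54 = 1053 N·m clockwise.
Load: 68.2 × 9.8 = 668.4 N down at 3.64 m → arm 1.91 m, τ = 668.4 × 1.91 = 1277 N·m clockwise.
Net load moment about support A = 2892 N·m clockwise.
Reaction R at support B is upward at 5.48 m, arm 3.75 m → moment R × 3.75 counterclockwise.
Balancing moments: R × 3.75 = 2892, giving R = 771 N.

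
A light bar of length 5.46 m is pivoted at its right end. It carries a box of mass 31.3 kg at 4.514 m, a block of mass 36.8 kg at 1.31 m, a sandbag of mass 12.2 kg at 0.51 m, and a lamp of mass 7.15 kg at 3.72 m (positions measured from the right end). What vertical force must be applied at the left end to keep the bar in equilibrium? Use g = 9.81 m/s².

Choose the right end as the axis so the unknown pivot reaction has zero arm there.
Box: 31.3 × 9.81 = 307.1 N down at 4.514 m → arm 4.514 m, τ = 307.1 × 4.514 = 1386 N·m counterclockwise.
Block: 36.8 × 9.81 = 361 N down at 1.31 m → arm 1.31 m, τ = 361 × 1.31 = 472.9 N·m counterclockwise.
Sandbag: 12.2 × 9.81 = 119.7 N down at 0.51 m → arm 0.51 m, τ = 119.7 × 0.51 = 61.05 N·m counterclockwise.
Lamp: 7.15 × 9.81 = 70.14 N down at 3.72 m → arm 3.72 m, τ = 70.14 × 3.72 = 260.9 N·m counterclockwise.
Net moment of the loads = 2181 N·m counterclockwise.
The upward force F acts at the left end, arm 5.46 m, giving F × 5.46 clockwise.
For rotational equilibrium, F × 5.46 = 2181, so F = 2181 / 5.46 = 399 N.

F ≈ 399 N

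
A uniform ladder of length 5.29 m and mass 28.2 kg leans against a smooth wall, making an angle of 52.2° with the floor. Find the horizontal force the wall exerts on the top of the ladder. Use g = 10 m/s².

Taking torques about the foot of the ladder:
Ladder weight 28.2×10 = 282 N acts at 2.645 m along the ladder; its horizontal arm is 2.645·cos52.2° = 1.621 m → τ = 457.1 N·m clockwise.
Wall normal N acts horizontally at the top; its moment arm is the height L sinθ = 5.29·sin52.2° = 4.18 m, counterclockwise.
Balancing moments: N × 4.18 = 457.1, giving N = 109 N.

N_wall ≈ 109 N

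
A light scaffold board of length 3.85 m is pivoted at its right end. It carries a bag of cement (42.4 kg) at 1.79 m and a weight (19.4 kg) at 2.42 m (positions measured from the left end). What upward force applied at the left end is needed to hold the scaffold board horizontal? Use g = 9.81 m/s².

F ≈ 293 N

Take moments about the right end.
Bag of cement: 42.4 × 9.81 = 415.9 N down at 1.79 m → arm 2.06 m, τ = 415.9 × 2.06 = 856.8 N·m counterclockwise.
Weight: 19.4 × 9.81 = 190.3 N down at 2.42 m → arm 1.43 m, τ = 190.3 × 1.43 = 272.1 N·m counterclockwise.
Net moment of the loads = 1129 N·m counterclockwise.
The upward force F acts at the left end, arm 3.85 m, giving F × 3.85 clockwise.
Setting net torque to zero: F × 3.85 = 1129 → F = 1129 / 3.85 = 293 N.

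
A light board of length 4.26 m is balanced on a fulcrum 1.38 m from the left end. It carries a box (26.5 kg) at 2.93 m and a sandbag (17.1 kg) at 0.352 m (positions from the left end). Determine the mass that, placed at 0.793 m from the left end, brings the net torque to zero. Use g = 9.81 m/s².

Choose the fulcrum (at 1.38 m from the left end) as the axis so the support reaction has zero arm there.
Box: 26.5 × 9.81 = 260 N down at 2.93 m → arm 1.55 m, τ = 260 × 1.55 = 403 N·m clockwise.
Sandbag: 17.1 × 9.81 = 167.8 N down at 0.352 m → arm 1.028 m, τ = 167.8 × 1.028 = 172.5 N·m counterclockwise.
Net moment of known loads = 230.5 N·m clockwise.
An unknown mass m at 0.793 m has arm 0.587 m; its moment is m·g·0.587 counterclockwise.
For rotational equilibrium, m × 9.81 × 0.587 = 230.5, so m = 230.5 / (9.81 × 0.587) = 40 kg.

m ≈ 40 kg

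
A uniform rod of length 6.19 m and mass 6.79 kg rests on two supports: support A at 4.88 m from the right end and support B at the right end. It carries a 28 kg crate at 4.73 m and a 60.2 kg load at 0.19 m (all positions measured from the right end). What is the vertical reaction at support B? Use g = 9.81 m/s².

About support A:
Beam weight: 6.79 × 9.81 = 66.61 N down at 3.095 m → arm 1.785 m, τ = 66.61 × 1.785 = 118.9 N·m clockwise.
Crate: 28 × 9.81 = 274.7 N down at 4.73 m → arm 0.15 m, τ = 274.7 × 0.15 = 41.2 N·m clockwise.
Load: 60.2 × 9.81 = 590.6 N down at 0.19 m → arm 4.69 m, τ = 590.6 × 4.69 = 2770 N·m clockwise.
Net load moment about support A = 2930 N·m clockwise.
Reaction R at support B is upward at 0 m, arm 4.88 m → moment R × 4.88 counterclockwise.
Balancing moments: R × 4.88 = 2930, giving R = 600 N.

R_B ≈ 600 N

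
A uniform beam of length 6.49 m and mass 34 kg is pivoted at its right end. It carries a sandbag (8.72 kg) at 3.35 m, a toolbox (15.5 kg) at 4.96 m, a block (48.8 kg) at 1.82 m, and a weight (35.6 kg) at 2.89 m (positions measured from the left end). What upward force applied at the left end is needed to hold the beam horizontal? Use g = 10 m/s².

F ≈ 797 N

Take moments about the right end.
Beam weight: 34 × 10 = 340 N down at 3.245 m → arm 3.245 m, τ = 340 × 3.245 = 1103 N·m counterclockwise.
Sandbag: 8.72 × 10 = 87.2 N down at 3.35 m → arm 3.14 m, τ = 87.2 × 3.14 = 273.8 N·m counterclockwise.
Toolbox: 15.5 × 10 = 155 N down at 4.96 m → arm 1.53 m, τ = 155 × 1.53 = 237.2 N·m counterclockwise.
Block: 48.8 × 10 = 488 N down at 1.82 m → arm 4.67 m, τ = 488 × 4.67 = 2279 N·m counterclockwise.
Weight: 35.6 × 10 = 356 N down at 2.89 m → arm 3.6 m, τ = 356 × 3.6 = 1282 N·m counterclockwise.
Net moment of the loads = 5175 N·m counterclockwise.
The upward force F acts at the left end, arm 6.49 m, giving F × 6.49 clockwise.
For rotational equilibrium, F × 6.49 = 5175, so F = 5175 / 6.49 = 797 N.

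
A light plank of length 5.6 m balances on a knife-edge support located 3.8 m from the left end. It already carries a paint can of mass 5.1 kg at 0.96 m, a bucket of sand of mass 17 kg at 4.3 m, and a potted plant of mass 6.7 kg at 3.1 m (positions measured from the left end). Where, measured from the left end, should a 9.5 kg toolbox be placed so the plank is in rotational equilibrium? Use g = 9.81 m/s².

x ≈ 4.92 m from the left end

Choose the knife-edge support (at 3.8 m from the left end) as the axis so the support reaction has zero arm there.
Paint can: 5.1 × 9.81 = 50.03 N down at 0.96 m → arm 2.84 m, τ = 50.03 × 2.84 = 142.1 N·m counterclockwise.
Bucket of sand: 17 × 9.81 = 166.8 N down at 4.3 m → arm 0.5 m, τ = 166.8 × 0.5 = 83.4 N·m clockwise.
Potted plant: 6.7 × 9.81 = 65.73 N down at 3.1 m → arm 0.7 m, τ = 65.73 × 0.7 = 46.01 N·m counterclockwise.
Net moment of existing loads = 104.7 N·m counterclockwise.
The toolbox weighs 9.5 × 9.81 = 93.2 N and must supply an equal clockwise moment, so its lever arm about the knife-edge support is 104.7 / 93.2 = 1.12 m.
That puts it at 3.8 + 1.12 = 4.92 m from the left end.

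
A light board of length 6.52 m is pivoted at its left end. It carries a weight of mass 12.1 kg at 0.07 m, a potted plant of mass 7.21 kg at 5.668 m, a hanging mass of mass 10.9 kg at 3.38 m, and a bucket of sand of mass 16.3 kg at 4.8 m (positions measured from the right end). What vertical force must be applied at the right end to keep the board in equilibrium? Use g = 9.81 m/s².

Take moments about the left end.
Weight: 12.1 × 9.81 = 118.7 N down at 0.07 m → arm 6.45 m, τ = 118.7 × 6.45 = 765.6 N·m clockwise.
Potted plant: 7.21 × 9.81 = 70.73 N down at 5.668 m → arm 0.852 m, τ = 70.73 × 0.852 = 60.26 N·m clockwise.
Hanging mass: 10.9 × 9.81 = 106.9 N down at 3.38 m → arm 3.14 m, τ = 106.9 × 3.14 = 335.7 N·m clockwise.
Bucket of sand: 16.3 × 9.81 = 159.9 N down at 4.8 m → arm 1.72 m, τ = 159.9 × 1.72 = 275 N·m clockwise.
Net moment of the loads = 1437 N·m clockwise.
The upward force F acts at the right end, arm 6.52 m, giving F × 6.52 counterclockwise.
Setting net torque to zero: F × 6.52 = 1437 → F = 1437 / 6.52 = 220 N.

F ≈ 220 N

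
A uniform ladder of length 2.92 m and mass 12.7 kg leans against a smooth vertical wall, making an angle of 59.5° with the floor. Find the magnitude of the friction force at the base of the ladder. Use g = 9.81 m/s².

About the foot of the ladder:
Ladder weight 12.7×9.81 = 124.6 N acts at 1.46 m along the ladder; its horizontal arm is 1.46·cos59.5° = 0.741 m → τ = 92.33 N·m clockwise.
Wall normal N acts horizontally at the top; its moment arm is the height L sinθ = 2.92·sin59.5° = 2.516 m, counterclockwise.
For rotational equilibrium, N × 2.516 = 92.33, so N = 36.7 N.
ΣFx = 0: friction at the foot balances the wall's push, so f = N_wall = 36.7 N.

f ≈ 36.7 N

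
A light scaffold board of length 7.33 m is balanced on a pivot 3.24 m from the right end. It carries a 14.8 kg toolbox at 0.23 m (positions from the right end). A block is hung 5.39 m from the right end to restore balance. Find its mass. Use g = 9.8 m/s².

Choose the pivot (at 3.24 m from the right end) as the axis so the support reaction has zero arm there.
Toolbox: 14.8 × 9.8 = 145 N down at 0.23 m → arm 3.01 m, τ = 145 × 3.01 = 436.4 N·m clockwise.
Net moment of known loads = 436.4 N·m clockwise.
An unknown mass m at 5.39 m has arm 2.15 m; its moment is m·g·2.15 counterclockwise.
For rotational equilibrium, m × 9.8 × 2.15 = 436.4, so m = 436.4 / (9.8 × 2.15) = 20.7 kg.

m ≈ 20.7 kg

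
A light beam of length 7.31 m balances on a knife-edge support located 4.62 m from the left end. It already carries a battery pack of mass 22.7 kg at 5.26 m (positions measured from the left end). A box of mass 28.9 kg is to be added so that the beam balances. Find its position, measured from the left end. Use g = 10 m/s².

x ≈ 4.12 m from the left end

Taking torques about the knife-edge support (at 4.62 m from the left end):
Battery pack: 22.7 × 10 = 227 N down at 5.26 m → arm 0.64 m, τ = 227 × 0.64 = 145.3 N·m clockwise.
Net moment of existing loads = 145.3 N·m clockwise.
The box weighs 28.9 × 10 = 289 N and must supply an equal counterclockwise moment, so its lever arm about the knife-edge support is 145.3 / 289 = 0.503 m.
That puts it at 4.62 − 0.503 = 4.12 m from the left end.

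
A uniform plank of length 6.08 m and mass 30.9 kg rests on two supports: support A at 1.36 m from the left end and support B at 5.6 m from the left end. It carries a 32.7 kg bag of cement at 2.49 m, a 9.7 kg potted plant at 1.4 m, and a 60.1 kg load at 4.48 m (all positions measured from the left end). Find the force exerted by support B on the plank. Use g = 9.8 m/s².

Sum moments about support A (its reaction then has zero moment arm).
Beam weight: 30.9 × 9.8 = 302.8 N down at 3.04 m → arm 1.68 m, τ = 302.8 × 1.68 = 508.7 N·m clockwise.
Bag of cement: 32.7 × 9.8 = 320.5 N down at 2.49 m → arm 1.13 m, τ = 320.5 × 1.13 = 362.2 N·m clockwise.
Potted plant: 9.7 × 9.8 = 95.06 N down at 1.4 m → arm 0.04 m, τ = 95.06 × 0.04 = 3.802 N·m clockwise.
Load: 60.1 × 9.8 = 589 N down at 4.48 m → arm 3.12 m, τ = 589 × 3.12 = 1838 N·m clockwise.
Net load moment about support A = 2713 N·m clockwise.
Reaction R at support B is upward at 5.6 m, arm 4.24 m → moment R × 4.24 counterclockwise.
For rotational equilibrium, R × 4.24 = 2713, so R = 640 N.

R_B ≈ 640 N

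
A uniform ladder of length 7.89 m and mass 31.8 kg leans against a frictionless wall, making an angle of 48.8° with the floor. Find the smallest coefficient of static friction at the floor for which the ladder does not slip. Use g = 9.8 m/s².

Choose the foot of the ladder as the axis so the floor normal and friction both act there and drop out.
Ladder weight 31.8×9.8 = 311.6 N acts at 3.945 m along the ladder; its horizontal arm is 3.945·cos48.8° = 2.599 m → τ = 809.8 N·m clockwise.
Wall normal N acts horizontally at the top; its moment arm is the height L sinθ = 7.89·sin48.8° = 5.937 m, counterclockwise.
Στ = 0 ⇒ N × 5.937 = 809.8 ⇒ N = 136.4 N.
ΣFx = 0 ⇒ f = N_wall = 136.4 N. ΣFy = 0 ⇒ N_floor = 311.6 N.
μ_min = f / N_floor = 136.4 / 311.6 = 0.438.

μ_min ≈ 0.438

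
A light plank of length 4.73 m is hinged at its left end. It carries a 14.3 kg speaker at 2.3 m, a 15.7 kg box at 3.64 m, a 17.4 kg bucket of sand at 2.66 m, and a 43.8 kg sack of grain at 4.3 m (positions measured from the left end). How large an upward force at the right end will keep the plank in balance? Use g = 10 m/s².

Sum moments about the left end (the unknown pivot reaction has zero arm there).
Speaker: 14.3 × 10 = 143 N down at 2.3 m → arm 2.3 m, τ = 143 × 2.3 = 328.9 N·m clockwise.
Box: 15.7 × 10 = 157 N down at 3.64 m → arm 3.64 m, τ = 157 × 3.64 = 571.5 N·m clockwise.
Bucket of sand: 17.4 × 10 = 174 N down at 2.66 m → arm 2.66 m, τ = 174 × 2.66 = 462.8 N·m clockwise.
Sack of grain: 43.8 × 10 = 438 N down at 4.3 m → arm 4.3 m, τ = 438 × 4.3 = 1883 N·m clockwise.
Net moment of the loads = 3246 N·m clockwise.
The upward force F acts at the right end, arm 4.73 m, giving F × 4.73 counterclockwise.
For rotational equilibrium, F × 4.73 = 3246, so F = 3246 / 4.73 = 686 N.

F ≈ 686 N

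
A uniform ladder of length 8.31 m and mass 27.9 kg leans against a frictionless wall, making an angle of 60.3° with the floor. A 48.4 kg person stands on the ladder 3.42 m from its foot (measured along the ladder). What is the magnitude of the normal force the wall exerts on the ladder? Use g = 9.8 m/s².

Sum moments about the foot of the ladder (the floor normal and friction both act there and drop out).
Ladder weight 27.9×9.8 = 273.4 N acts at 4.155 m along the ladder; its horizontal arm is 4.155·cos60.3° = 2.059 m → τ = 562.9 N·m clockwise.
Person: 48.4×9.8 = 474.3 N at 3.42 m → arm 1.694 m → τ = 803.5 N·m clockwise.
Wall normal N acts horizontally at the top; its moment arm is the height L sinθ = 8.31·sin60.3° = 7.218 m, counterclockwise.
Στ = 0 ⇒ N × 7.218 = 1366 ⇒ N = 189 N.

N_wall ≈ 189 N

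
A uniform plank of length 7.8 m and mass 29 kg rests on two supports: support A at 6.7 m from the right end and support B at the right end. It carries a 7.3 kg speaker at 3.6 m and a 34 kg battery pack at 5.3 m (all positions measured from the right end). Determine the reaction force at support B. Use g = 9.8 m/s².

Sum moments about support A (its reaction then has zero moment arm).
Beam weight: 29 × 9.8 = 284.2 N down at 3.9 m → arm 2.8 m, τ = 284.2 × 2.8 = 795.8 N·m clockwise.
Speaker: 7.3 × 9.8 = 71.54 N down at 3.6 m → arm 3.1 m, τ = 71.54 × 3.1 = 221.8 N·m clockwise.
Battery pack: 34 × 9.8 = 333.2 N down at 5.3 m → arm 1.4 m, τ = 333.2 × 1.4 = 466.5 N·m clockwise.
Net load moment about support A = 1484 N·m clockwise.
Reaction R at support B is upward at 0 m, arm 6.7 m → moment R × 6.7 counterclockwise.
Balancing moments: R × 6.7 = 1484, giving R = 221 N.

R_B ≈ 221 N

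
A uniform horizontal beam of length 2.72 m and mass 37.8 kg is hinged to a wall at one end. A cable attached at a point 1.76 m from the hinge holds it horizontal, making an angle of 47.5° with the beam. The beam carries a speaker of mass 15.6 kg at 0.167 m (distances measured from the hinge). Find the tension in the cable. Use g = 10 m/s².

Sum moments about the hinge (the unknown hinge reaction has zero arm there).
Beam weight: 37.8 × 10 = 378 N down at 1.36 m → arm 1.36 m, τ = 378 × 1.36 = 514.1 N·m clockwise.
Speaker: 15.6 × 10 = 156 N down at 0.167 m → arm 0.167 m, τ = 156 × 0.167 = 26.05 N·m clockwise.
Total clockwise load moment = 540.1 N·m.
The cable tension T acts at 1.76 m; only its component perpendicular to the beam, T sinθ, produces torque. sin 47.5° = 0.7373.
Στ = 0 ⇒ T × 1.76 × 0.7373 = 540.1 ⇒ T = 540.1 / 1.298 = 416 N.

T ≈ 416 N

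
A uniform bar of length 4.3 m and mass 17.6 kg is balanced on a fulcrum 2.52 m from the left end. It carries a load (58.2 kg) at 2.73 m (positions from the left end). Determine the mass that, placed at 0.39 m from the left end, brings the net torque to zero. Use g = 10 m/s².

m ≈ 2.68 kg

Choose the fulcrum (at 2.52 m from the left end) as the axis so the support reaction has zero arm there.
Beam weight: 17.6 × 10 = 176 N down at 2.15 m → arm 0.37 m, τ = 176 × 0.37 = 65.12 N·m counterclockwise.
Load: 58.2 × 10 = 582 N down at 2.73 m → arm 0.21 m, τ = 582 × 0.21 = 122.2 N·m clockwise.
Net moment of known loads = 57.08 N·m clockwise.
An unknown mass m at 0.39 m has arm 2.13 m; its moment is m·g·2.13 counterclockwise.
Στ = 0 ⇒ m × 10 × 2.13 = 57.08 ⇒ m = 57.08 / (10 × 2.13) = 2.68 kg.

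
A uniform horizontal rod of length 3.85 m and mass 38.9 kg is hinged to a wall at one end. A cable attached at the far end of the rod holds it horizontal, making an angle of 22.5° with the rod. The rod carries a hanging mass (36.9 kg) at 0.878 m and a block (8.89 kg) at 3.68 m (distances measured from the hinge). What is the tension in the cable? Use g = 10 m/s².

T ≈ 950 N

About the hinge:
Beam weight: 38.9 × 10 = 389 N down at 1.925 m → arm 1.925 m, τ = 389 × 1.925 = 748.8 N·m clockwise.
Hanging mass: 36.9 × 10 = 369 N down at 0.878 m → arm 0.878 m, τ = 369 × 0.878 = 324 N·m clockwise.
Block: 8.89 × 10 = 88.9 N down at 3.68 m → arm 3.68 m, τ = 88.9 × 3.68 = 327.2 N·m clockwise.
Total clockwise load moment = 1400 N·m.
The cable tension T acts at 3.85 m; only its component perpendicular to the rod, T sinθ, produces torque. sin 22.5° = 0.3827.
Balancing moments: T × 3.85 × 0.3827 = 1400, giving T = 1400 / 1.473 = 950 N.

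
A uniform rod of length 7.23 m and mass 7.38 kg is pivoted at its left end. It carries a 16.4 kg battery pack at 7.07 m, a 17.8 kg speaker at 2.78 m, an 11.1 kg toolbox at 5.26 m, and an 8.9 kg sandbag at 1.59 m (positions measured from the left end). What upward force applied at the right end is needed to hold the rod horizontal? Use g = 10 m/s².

F ≈ 366 N

Taking torques about the left end:
Beam weight: 7.38 × 10 = 73.8 N down at 3.615 m → arm 3.615 m, τ = 73.8 × 3.615 = 266.8 N·m clockwise.
Battery pack: 16.4 × 10 = 164 N down at 7.07 m → arm 7.07 m, τ = 164 × 7.07 = 1159 N·m clockwise.
Speaker: 17.8 × 10 = 178 N down at 2.78 m → arm 2.78 m, τ = 178 × 2.78 = 494.8 N·m clockwise.
Toolbox: 11.1 × 10 = 111 N down at 5.26 m → arm 5.26 m, τ = 111 × 5.26 = 583.9 N·m clockwise.
Sandbag: 8.9 × 10 = 89 N down at 1.59 m → arm 1.59 m, τ = 89 × 1.59 = 141.5 N·m clockwise.
Net moment of the loads = 2646 N·m clockwise.
The upward force F acts at the right end, arm 7.23 m, giving F × 7.23 counterclockwise.
For rotational equilibrium, F × 7.23 = 2646, so F = 2646 / 7.23 = 366 N.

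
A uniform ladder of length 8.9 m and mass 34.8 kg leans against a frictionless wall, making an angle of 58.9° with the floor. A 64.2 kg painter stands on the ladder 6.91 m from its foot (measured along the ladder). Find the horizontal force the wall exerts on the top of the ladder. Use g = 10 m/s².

N_wall ≈ 406 N

About the foot of the ladder:
Ladder weight 34.8×10 = 348 N acts at 4.45 m along the ladder; its horizontal arm is 4.45·cos58.9° = 2.299 m → τ = 800.1 N·m clockwise.
Painter: 64.2×10 = 642 N at 6.91 m → arm 3.569 m → τ = 2291 N·m clockwise.
Wall normal N acts horizontally at the top; its moment arm is the height L sinθ = 8.9·sin58.9° = 7.621 m, counterclockwise.
Setting net torque to zero: N × 7.621 = 3091 → N = 406 N.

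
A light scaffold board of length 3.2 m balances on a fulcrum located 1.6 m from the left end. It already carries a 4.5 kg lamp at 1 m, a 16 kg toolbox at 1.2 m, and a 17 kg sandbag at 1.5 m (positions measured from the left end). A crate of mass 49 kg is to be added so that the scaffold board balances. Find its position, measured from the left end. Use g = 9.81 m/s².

Taking torques about the fulcrum (at 1.6 m from the left end):
Lamp: 4.5 × 9.81 = 44.15 N down at 1 m → arm 0.6 m, τ = 44.15 × 0.6 = 26.49 N·m counterclockwise.
Toolbox: 16 × 9.81 = 157 N down at 1.2 m → arm 0.4 m, τ = 157 × 0.4 = 62.8 N·m counterclockwise.
Sandbag: 17 × 9.81 = 166.8 N down at 1.5 m → arm 0.1 m, τ = 166.8 × 0.1 = 16.68 N·m counterclockwise.
Net moment of existing loads = 106 N·m counterclockwise.
The crate weighs 49 × 9.81 = 480.7 N and must supply an equal clockwise moment, so its lever arm about the fulcrum is 106 / 480.7 = 0.221 m.
That puts it at 1.6 + 0.221 = 1.82 m from the left end.

x ≈ 1.82 m from the left end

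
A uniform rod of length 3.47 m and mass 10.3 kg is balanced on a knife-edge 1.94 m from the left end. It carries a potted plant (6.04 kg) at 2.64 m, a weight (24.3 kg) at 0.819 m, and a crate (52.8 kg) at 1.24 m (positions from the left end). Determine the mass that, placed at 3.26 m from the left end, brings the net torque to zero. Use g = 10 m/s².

About the knife-edge (at 1.94 m from the left end):
Beam weight: 10.3 × 10 = 103 N down at 1.735 m → arm 0.205 m, τ = 103 × 0.205 = 21.11 N·m counterclockwise.
Potted plant: 6.04 × 10 = 60.4 N down at 2.64 m → arm 0.7 m, τ = 60.4 × 0.7 = 42.28 N·m clockwise.
Weight: 24.3 × 10 = 243 N down at 0.819 m → arm 1.121 m, τ = 243 × 1.121 = 272.4 N·m counterclockwise.
Crate: 52.8 × 10 = 528 N down at 1.24 m → arm 0.7 m, τ = 528 × 0.7 = 369.6 N·m counterclockwise.
Net moment of known loads = 620.8 N·m counterclockwise.
An unknown mass m at 3.26 m has arm 1.32 m; its moment is m·g·1.32 clockwise.
Στ = 0 ⇒ m × 10 × 1.32 = 620.8 ⇒ m = 620.8 / (10 × 1.32) = 47 kg.

m ≈ 47 kg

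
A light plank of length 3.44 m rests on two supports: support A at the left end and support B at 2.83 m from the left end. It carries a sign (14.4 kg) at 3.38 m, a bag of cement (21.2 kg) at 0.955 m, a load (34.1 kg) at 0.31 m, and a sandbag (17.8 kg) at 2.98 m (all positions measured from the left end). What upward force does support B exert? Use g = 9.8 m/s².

Choose support A as the axis so its reaction then has zero moment arm.
Sign: 14.4 × 9.8 = 141.1 N down at 3.38 m → arm 3.38 m, τ = 141.1 × 3.38 = 476.9 N·m clockwise.
Bag of cement: 21.2 × 9.8 = 207.8 N down at 0.955 m → arm 0.955 m, τ = 207.8 × 0.955 = 198.4 N·m clockwise.
Load: 34.1 × 9.8 = 334.2 N down at 0.31 m → arm 0.31 m, τ = 334.2 × 0.31 = 103.6 N·m clockwise.
Sandbag: 17.8 × 9.8 = 174.4 N down at 2.98 m → arm 2.98 m, τ = 174.4 × 2.98 = 519.7 N·m clockwise.
Net load moment about support A = 1299 N·m clockwise.
Reaction R at support B is upward at 2.83 m, arm 2.83 m → moment R × 2.83 counterclockwise.
Setting net torque to zero: R × 2.83 = 1299 → R = 459 N.

R_B ≈ 459 N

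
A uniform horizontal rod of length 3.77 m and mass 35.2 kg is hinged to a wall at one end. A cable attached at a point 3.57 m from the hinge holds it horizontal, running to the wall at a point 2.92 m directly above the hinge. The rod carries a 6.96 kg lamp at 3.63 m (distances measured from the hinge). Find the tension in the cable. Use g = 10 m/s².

Taking torques about the hinge:
Beam weight: 35.2 × 10 = 352 N down at 1.885 m → arm 1.885 m, τ = 352 × 1.885 = 663.5 N·m clockwise.
Lamp: 6.96 × 10 = 69.6 N down at 3.63 m → arm 3.63 m, τ = 69.6 × 3.63 = 252.6 N·m clockwise.
Total clockwise load moment = 916.1 N·m.
The cable tension T acts at 3.57 m; only its component perpendicular to the rod, T sinθ, produces torque. sinθ = h/√(h²+d²) = 2.92/√(2.92²+3.57²) = 0.6331.
Balancing moments: T × 3.57 × 0.6331 = 916.1, giving T = 916.1 / 2.26 = 405 N.

T ≈ 405 N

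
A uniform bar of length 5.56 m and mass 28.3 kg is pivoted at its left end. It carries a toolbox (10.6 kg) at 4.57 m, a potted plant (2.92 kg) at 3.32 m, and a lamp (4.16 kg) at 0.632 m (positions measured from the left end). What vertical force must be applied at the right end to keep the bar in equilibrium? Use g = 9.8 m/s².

Taking torques about the left end:
Beam weight: 28.3 × 9.8 = 277.3 N down at 2.78 m → arm 2.78 m, τ = 277.3 × 2.78 = 770.9 N·m clockwise.
Toolbox: 10.6 × 9.8 = 103.9 N down at 4.57 m → arm 4.57 m, τ = 103.9 × 4.57 = 474.8 N·m clockwise.
Potted plant: 2.92 × 9.8 = 28.62 N down at 3.32 m → arm 3.32 m, τ = 28.62 × 3.32 = 95.02 N·m clockwise.
Lamp: 4.16 × 9.8 = 40.77 N down at 0.632 m → arm 0.632 m, τ = 40.77 × 0.632 = 25.77 N·m clockwise.
Net moment of the loads = 1366 N·m clockwise.
The upward force F acts at the right end, arm 5.56 m, giving F × 5.56 counterclockwise.
Στ = 0 ⇒ F × 5.56 = 1366 ⇒ F = 1366 / 5.56 = 246 N.

F ≈ 246 N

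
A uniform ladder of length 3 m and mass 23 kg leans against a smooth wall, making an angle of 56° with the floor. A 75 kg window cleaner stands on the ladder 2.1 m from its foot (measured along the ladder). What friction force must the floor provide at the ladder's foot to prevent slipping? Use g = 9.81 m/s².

f ≈ 423 N

Choose the foot of the ladder as the axis so the floor normal and friction both act there and drop out.
Ladder weight 23×9.81 = 225.6 N acts at 1.5 m along the ladder; its horizontal arm is 1.5·cos56° = 0.8388 m → τ = 189.2 N·m clockwise.
Window cleaner: 75×9.81 = 735.8 N at 2.1 m → arm 1.174 m → τ = 863.8 N·m clockwise.
Wall normal N acts horizontally at the top; its moment arm is the height L sinθ = 3·sin56° = 2.487 m, counterclockwise.
Setting net torque to zero: N × 2.487 = 1053 → N = 423 N.
ΣFx = 0: friction at the foot balances the wall's push, so f = N_wall = 423 N.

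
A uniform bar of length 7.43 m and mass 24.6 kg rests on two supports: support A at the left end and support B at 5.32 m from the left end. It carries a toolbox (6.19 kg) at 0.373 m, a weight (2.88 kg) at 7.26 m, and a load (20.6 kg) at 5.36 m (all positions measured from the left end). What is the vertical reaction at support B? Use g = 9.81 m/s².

R_B ≈ 415 N

Choose support A as the axis so its reaction then has zero moment arm.
Beam weight: 24.6 × 9.81 = 241.3 N down at 3.715 m → arm 3.715 m, τ = 241.3 × 3.715 = 896.4 N·m clockwise.
Toolbox: 6.19 × 9.81 = 60.72 N down at 0.373 m → arm 0.373 m, τ = 60.72 × 0.373 = 22.65 N·m clockwise.
Weight: 2.88 × 9.81 = 28.25 N down at 7.26 m → arm 7.26 m, τ = 28.25 × 7.26 = 205.1 N·m clockwise.
Load: 20.6 × 9.81 = 202.1 N down at 5.36 m → arm 5.36 m, τ = 202.1 × 5.36 = 1083 N·m clockwise.
Net load moment about support A = 2207 N·m clockwise.
Reaction R at support B is upward at 5.32 m, arm 5.32 m → moment R × 5.32 counterclockwise.
For rotational equilibrium, R × 5.32 = 2207, so R = 415 N.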